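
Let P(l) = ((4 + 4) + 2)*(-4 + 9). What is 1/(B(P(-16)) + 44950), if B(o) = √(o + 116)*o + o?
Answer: 9/404917 - √166/40491700 ≈ 2.1909e-5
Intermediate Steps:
P(l) = 50 (P(l) = (8 + 2)*5 = 10*5 = 50)
B(o) = o + o*√(116 + o) (B(o) = √(116 + o)*o + o = o*√(116 + o) + o = o + o*√(116 + o))
1/(B(P(-16)) + 44950) = 1/(50*(1 + √(116 + 50)) + 44950) = 1/(50*(1 + √166) + 44950) = 1/((50 + 50*√166) + 44950) = 1/(45000 + 50*√166)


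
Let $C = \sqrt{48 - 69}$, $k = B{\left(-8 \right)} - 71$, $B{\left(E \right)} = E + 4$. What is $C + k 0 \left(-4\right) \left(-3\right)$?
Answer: $i \sqrt{21} \approx 4.5826 i$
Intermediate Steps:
$B{\left(E \right)} = 4 + E$
$k = -75$ ($k = \left(4 - 8\right) - 71 = -4 - 71 = -75$)
$C = i \sqrt{21}$ ($C = \sqrt{-21} = i \sqrt{21} \approx 4.5826 i$)
$C + k 0 \left(-4\right) \left(-3\right) = i \sqrt{21} - 75 \cdot 0 \left(-4\right) \left(-3\right) = i \sqrt{21} - 75 \cdot 0 \left(-3\right) = i \sqrt{21} - 0 = i \sqrt{21} + 0 = i \sqrt{21}$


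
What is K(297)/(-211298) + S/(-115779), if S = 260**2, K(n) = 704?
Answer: -7182626608/12231935571 ≈ -0.58720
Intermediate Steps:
S = 67600
K(297)/(-211298) + S/(-115779) = 704/(-211298) + 67600/(-115779) = 704*(-1/211298) + 67600*(-1/115779) = -352/105649 - 67600/115779 = -7182626608/12231935571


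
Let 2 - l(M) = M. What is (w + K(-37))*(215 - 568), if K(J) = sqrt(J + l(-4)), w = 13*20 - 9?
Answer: -88603 - 353*I*sqrt(31) ≈ -88603.0 - 1965.4*I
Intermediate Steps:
l(M) = 2 - M
w = 251 (w = 260 - 9 = 251)
K(J) = sqrt(6 + J) (K(J) = sqrt(J + (2 - 1*(-4))) = sqrt(J + (2 + 4)) = sqrt(J + 6) = sqrt(6 + J))
(w + K(-37))*(215 - 568) = (251 + sqrt(6 - 37))*(215 - 568) = (251 + sqrt(-31))*(-353) = (251 + I*sqrt(31))*(-353) = -88603 - 353*I*sqrt(31)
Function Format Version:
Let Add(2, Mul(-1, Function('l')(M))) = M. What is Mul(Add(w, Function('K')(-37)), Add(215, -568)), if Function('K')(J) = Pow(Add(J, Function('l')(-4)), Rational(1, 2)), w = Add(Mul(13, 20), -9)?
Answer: Add(-88603, Mul(-353, I, Pow(31, Rational(1, 2)))) ≈ Add(-88603., Mul(-1965.4, I))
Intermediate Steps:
Function('l')(M) = Add(2, Mul(-1, M))
w = 251 (w = Add(260, -9) = 251)
Function('K')(J) = Pow(Add(6, J), Rational(1, 2)) (Function('K')(J) = Pow(Add(J, Add(2, Mul(-1, -4))), Rational(1, 2)) = Pow(Add(J, Add(2, 4)), Rational(1, 2)) = Pow(Add(J, 6), Rational(1, 2)) = Pow(Add(6, J), Rational(1, 2)))
Mul(Add(w, Function('K')(-37)), Add(215, -568)) = Mul(Add(251, Pow(Add(6, -37), Rational(1, 2))), Add(215, -568)) = Mul(Add(251, Pow(-31, Rational(1, 2))), -353) = Mul(Add(251, Mul(I, Pow(31, Rational(1, 2)))), -353) = Add(-88603, Mul(-353, I, Pow(31, Rational(1, 2))))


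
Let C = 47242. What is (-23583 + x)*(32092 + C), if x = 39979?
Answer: 1300760264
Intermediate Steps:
(-23583 + x)*(32092 + C) = (-23583 + 39979)*(32092 + 47242) = 16396*79334 = 1300760264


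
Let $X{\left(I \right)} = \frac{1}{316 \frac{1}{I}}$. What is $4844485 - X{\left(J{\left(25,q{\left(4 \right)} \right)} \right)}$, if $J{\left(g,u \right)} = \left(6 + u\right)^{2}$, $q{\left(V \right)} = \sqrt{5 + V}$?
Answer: $\frac{1530857179}{316} \approx 4.8445 \cdot 10^{6}$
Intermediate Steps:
$X{\left(I \right)} = \frac{I}{316}$
$4844485 - X{\left(J{\left(25,q{\left(4 \right)} \right)} \right)} = 4844485 - \frac{\left(6 + \sqrt{5 + 4}\right)^{2}}{316} = 4844485 - \frac{\left(6 + \sqrt{9}\right)^{2}}{316} = 4844485 - \frac{\left(6 + 3\right)^{2}}{316} = 4844485 - \frac{9^{2}}{316} = 4844485 - \frac{1}{316} \cdot 81 = 4844485 - \frac{81}{316} = \frac{1530857179}{316}$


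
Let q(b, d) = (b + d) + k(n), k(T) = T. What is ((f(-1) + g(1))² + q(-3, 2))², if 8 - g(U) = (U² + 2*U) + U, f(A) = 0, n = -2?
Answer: 169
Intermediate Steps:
q(b, d) = -2 + b + d (q(b, d) = (b + d) - 2 = -2 + b + d)
g(U) = 8 - U² - 3*U (g(U) = 8 - ((U² + 2*U) + U) = 8 - (U² + 3*U) = 8 + (-U² - 3*U) = 8 - U² - 3*U)
((f(-1) + g(1))² + q(-3, 2))² = ((0 + (8 - 1*1² - 3*1))² + (-2 - 3 + 2))² = ((0 + (8 - 1*1 - 3))² - 3)² = ((0 + (8 - 1 - 3))² - 3)² = ((0 + 4)² - 3)² = (4² - 3)² = (16 - 3)² = 13² = 169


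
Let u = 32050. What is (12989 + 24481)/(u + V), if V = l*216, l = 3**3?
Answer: 18735/18941 ≈ 0.98912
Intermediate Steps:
l = 27
V = 5832 (V = 27*216 = 5832)
(12989 + 24481)/(u + V) = (12989 + 24481)/(32050 + 5832) = 37470/37882 = 37470*(1/37882) = 18735/18941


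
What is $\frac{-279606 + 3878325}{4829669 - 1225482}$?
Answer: $\frac{3598719}{3604187} \approx 0.99848$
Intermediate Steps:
$\frac{-279606 + 3878325}{4829669 - 1225482} = \frac{3598719}{3604187}$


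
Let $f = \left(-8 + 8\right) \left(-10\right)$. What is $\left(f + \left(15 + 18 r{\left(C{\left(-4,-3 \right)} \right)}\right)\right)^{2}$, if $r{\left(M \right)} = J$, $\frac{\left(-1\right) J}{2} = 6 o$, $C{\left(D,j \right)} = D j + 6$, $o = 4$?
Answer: $720801$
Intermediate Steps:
$C{\left(D,j \right)} = 6 + D j$
$J = -48$ ($J = - 2 \cdot 6 \cdot 4 = \left(-2\right) 24 = -48$)
$r{\left(M \right)} = -48$
$f = 0$ ($f = 0 \left(-10\right) = 0$)
$\left(f + \left(15 + 18 r{\left(C{\left(-4,-3 \right)} \right)}\right)\right)^{2} = \left(0 + \left(15 + 18 \left(-48\right)\right)\right)^{2} = \left(0 + \left(15 - 864\right)\right)^{2} = \left(0 - 849\right)^{2} = \left(-849\right)^{2} = 720801$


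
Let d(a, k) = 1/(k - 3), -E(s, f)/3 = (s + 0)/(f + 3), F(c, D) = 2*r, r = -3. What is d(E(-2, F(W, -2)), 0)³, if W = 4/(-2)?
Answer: -1/27 ≈ -0.037037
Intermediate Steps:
W = -2 (W = 4*(-½) = -2)
F(c, D) = -6 (F(c, D) = 2*(-3) = -6)
E(s, f) = -3*s/(3 + f) (E(s, f) = -3*(s + 0)/(f + 3) = -3*s/(3 + f))
d(a, k) = 1/(-3 + k)
d(E(-2, F(W, -2)), 0)³ = (1/(-3 + 0))³ = (1/(-3))³ = (-⅓)³ = -1/27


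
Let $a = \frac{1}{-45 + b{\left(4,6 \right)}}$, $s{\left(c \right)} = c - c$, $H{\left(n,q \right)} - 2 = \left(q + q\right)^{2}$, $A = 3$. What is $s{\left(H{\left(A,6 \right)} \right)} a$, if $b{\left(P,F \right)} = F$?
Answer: $0$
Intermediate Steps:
$H{\left(n,q \right)} = 2 + 4 q^{2}$ ($H{\left(n,q \right)} = 2 + \left(q + q\right)^{2} = 2 + \left(2 q\right)^{2} = 2 + 4 q^{2}$)
$s{\left(c \right)} = 0$
$a = - \frac{1}{39}$ ($a = \frac{1}{-45 + 6} = \frac{1}{-39} = - \frac{1}{39} \approx -0.025641$)
$s{\left(H{\left(A,6 \right)} \right)} a = 0 \left(- \frac{1}{39}\right) = 0$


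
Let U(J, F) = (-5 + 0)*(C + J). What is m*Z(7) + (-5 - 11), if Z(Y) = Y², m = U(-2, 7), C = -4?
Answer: 1454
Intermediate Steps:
U(J, F) = 20 - 5*J (U(J, F) = (-5 + 0)*(-4 + J) = -5*(-4 + J) = 20 - 5*J)
m = 30 (m = 20 - 5*(-2) = 20 + 10 = 30)
m*Z(7) + (-5 - 11) = 30*7² + (-5 - 11) = 30*49 - 16 = 1470 - 16 = 1454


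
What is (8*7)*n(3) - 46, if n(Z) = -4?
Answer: -270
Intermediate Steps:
(8*7)*n(3) - 46 = (8*7)*(-4) - 46 = 56*(-4) - 46 = -224 - 46 = -270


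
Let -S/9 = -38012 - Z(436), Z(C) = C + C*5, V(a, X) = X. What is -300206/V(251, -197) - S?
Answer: -71733238/197 ≈ -3.6413e+5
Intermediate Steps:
Z(C) = 6*C (Z(C) = C + 5*C = 6*C)
S = 365652 (S = -9*(-38012 - 6*436) = -9*(-38012 - 1*2616) = -9*(-38012 - 2616) = -9*(-40628) = 365652)
-300206/V(251, -197) - S = -300206/(-197) - 1*365652 = -300206*(-1/197) - 365652 = 300206/197 - 365652 = -71733238/197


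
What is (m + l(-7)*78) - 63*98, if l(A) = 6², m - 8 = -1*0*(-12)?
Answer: -3358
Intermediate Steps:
m = 8 (m = 8 - 1*0*(-12) = 8 + 0*(-12) = 8 + 0 = 8)
l(A) = 36
(m + l(-7)*78) - 63*98 = (8 + 36*78) - 63*98 = (8 + 2808) - 6174 = 2816 - 6174 = -3358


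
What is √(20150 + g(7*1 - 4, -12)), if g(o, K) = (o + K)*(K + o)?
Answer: √20231 ≈ 142.24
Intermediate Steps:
g(o, K) = (K + o)² (g(o, K) = (K + o)*(K + o) = (K + o)²)
√(20150 + g(7*1 - 4, -12)) = √(20150 + (-12 + (7*1 - 4))²) = √(20150 + (-12 + (7 - 4))²) = √(20150 + (-12 + 3)²) = √(20150 + (-9)²) = √(20150 + 81) = √20231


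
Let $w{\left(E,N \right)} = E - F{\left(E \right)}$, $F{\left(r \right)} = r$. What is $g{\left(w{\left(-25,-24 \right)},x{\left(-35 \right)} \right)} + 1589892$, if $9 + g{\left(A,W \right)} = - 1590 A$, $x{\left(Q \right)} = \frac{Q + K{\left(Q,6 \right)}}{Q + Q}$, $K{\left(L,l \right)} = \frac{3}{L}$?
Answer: $1589883$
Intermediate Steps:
$w{\left(E,N \right)} = 0$ ($w{\left(E,N \right)} = E - E = 0$)
$x{\left(Q \right)} = \frac{Q + \frac{3}{Q}}{2 Q}$ ($x{\left(Q \right)} = \frac{Q + \frac{3}{Q}}{Q + Q} = \frac{Q + \frac{3}{Q}}{2 Q}$)
$g{\left(A,W \right)} = -9 - 1590 A$
$g{\left(w{\left(-25,-24 \right)},x{\left(-35 \right)} \right)} + 1589892 = \left(-9 - 0\right) + 1589892 = \left(-9 + 0\right) + 1589892 = -9 + 1589892 = 1589883$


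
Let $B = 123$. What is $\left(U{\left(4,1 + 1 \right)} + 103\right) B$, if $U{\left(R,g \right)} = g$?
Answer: $12915$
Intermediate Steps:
$\left(U{\left(4,1 + 1 \right)} + 103\right) B = \left(\left(1 + 1\right) + 103\right) 123 = \left(2 + 103\right) 123 = 105 \cdot 123 = 12915$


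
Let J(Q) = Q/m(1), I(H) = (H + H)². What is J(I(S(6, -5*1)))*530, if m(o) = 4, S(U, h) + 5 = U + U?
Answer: 25970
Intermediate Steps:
S(U, h) = -5 + 2*U (S(U, h) = -5 + (U + U) = -5 + 2*U)
I(H) = 4*H² (I(H) = (2*H)² = 4*H²)
J(Q) = Q/4
J(I(S(6, -5*1)))*530 = ((4*(-5 + 2*6)²)/4)*530 = ((4*(-5 + 12)²)/4)*530 = ((4*7²)/4)*530 = ((4*49)/4)*530 = ((¼)*196)*530 = 49*530 = 25970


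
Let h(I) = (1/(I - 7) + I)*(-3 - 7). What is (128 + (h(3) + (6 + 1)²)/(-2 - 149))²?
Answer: 1490963769/91204 ≈ 16348.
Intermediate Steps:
h(I) = -10*I - 10/(-7 + I) (h(I) = (1/(-7 + I) + I)*(-10) = (I + 1/(-7 + I))*(-10) = -10*I - 10/(-7 + I))
(128 + (h(3) + (6 + 1)²)/(-2 - 149))² = (128 + (10*(-1 - 1*3² + 7*3)/(-7 + 3) + (6 + 1)²)/(-2 - 149))² = (128 + (10*(-1 - 1*9 + 21)/(-4) + 7²)/(-151))² = (128 + (10*(-¼)*(-1 - 9 + 21) + 49)*(-1/151))² = (128 + (10*(-¼)*11 + 49)*(-1/151))² = (128 + (-55/2 + 49)*(-1/151))² = (128 + (43/2)*(-1/151))² = (128 - 43/302)² = (38613/302)² = 1490963769/91204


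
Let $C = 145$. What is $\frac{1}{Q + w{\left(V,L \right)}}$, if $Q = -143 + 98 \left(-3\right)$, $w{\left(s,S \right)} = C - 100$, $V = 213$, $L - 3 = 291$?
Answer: $- \frac{1}{392} \approx -0.002551$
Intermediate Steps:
$L = 294$ ($L = 3 + 291 = 294$)
$w{\left(s,S \right)} = 45$ ($w{\left(s,S \right)} = 145 - 100 = 45$)
$Q = -437$ ($Q = -143 - 294 = -437$)
$\frac{1}{Q + w{\left(V,L \right)}} = \frac{1}{-437 + 45} = \frac{1}{-392} = - \frac{1}{392}$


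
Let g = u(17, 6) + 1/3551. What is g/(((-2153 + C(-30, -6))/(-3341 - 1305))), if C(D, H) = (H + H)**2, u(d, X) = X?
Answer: 98992322/7133959 ≈ 13.876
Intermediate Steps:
C(D, H) = 4*H**2 (C(D, H) = (2*H)**2 = 4*H**2)
g = 21307/3551 (g = 6 + 1/3551 = 21307/3551 ≈ 6.0003)
g/(((-2153 + C(-30, -6))/(-3341 - 1305))) = 21307/(3551*(((-2153 + 4*(-6)**2)/(-3341 - 1305)))) = 21307/(3551*(((-2153 + 4*36)/(-4646)))) = 21307/(3551*(((-2153 + 144)*(-1/4646)))) = 21307/(3551*((-2009*(-1/4646)))) = 21307/(3551*(2009/4646)) = (21307/3551)*(4646/2009) = 98992322/7133959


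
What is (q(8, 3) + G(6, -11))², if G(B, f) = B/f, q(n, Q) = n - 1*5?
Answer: 729/121 ≈ 6.0248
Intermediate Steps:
q(n, Q) = -5 + n (q(n, Q) = n - 5 = -5 + n)
(q(8, 3) + G(6, -11))² = ((-5 + 8) + 6/(-11))² = (3 + 6*(-1/11))² = (3 - 6/11)² = (27/11)² = 729/121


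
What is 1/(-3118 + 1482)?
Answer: -1/1636 ≈ -0.00061125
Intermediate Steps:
1/(-3118 + 1482) = 1/(-1636) = -1/1636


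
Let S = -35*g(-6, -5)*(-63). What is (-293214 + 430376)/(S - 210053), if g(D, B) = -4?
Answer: -137162/218873 ≈ -0.62667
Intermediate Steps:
S = -8820 (S = -35*(-4)*(-63) = 140*(-63) = -8820)
(-293214 + 430376)/(S - 210053) = (-293214 + 430376)/(-8820 - 210053) = 137162/(-218873) = 137162*(-1/218873) = -137162/218873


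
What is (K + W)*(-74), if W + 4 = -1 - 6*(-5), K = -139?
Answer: 8436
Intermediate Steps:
W = 25 (W = -4 + (-1 - 6*(-5)) = -4 + (-1 + 30) = -4 + 29 = 25)
(K + W)*(-74) = (-139 + 25)*(-74) = -114*(-74) = 8436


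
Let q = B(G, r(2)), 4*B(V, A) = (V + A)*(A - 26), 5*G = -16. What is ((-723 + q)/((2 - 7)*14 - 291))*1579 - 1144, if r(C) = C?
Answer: 3586321/1805 ≈ 1986.9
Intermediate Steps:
G = -16/5 (G = (1/5)*(-16) = -16/5 ≈ -3.2000)
B(V, A) = (-26 + A)*(A + V)/4 (B(V, A) = ((V + A)*(A - 26))/4 = ((A + V)*(-26 + A))/4 = ((-26 + A)*(A + V))/4 = (-26 + A)*(A + V)/4)
q = 36/5 (q = -13/2*2 - 13/2*(-16/5) + (1/4)*2**2 + (1/4)*2*(-16/5) = -13 + 104/5 + (1/4)*4 - 8/5 = -13 + 104/5 + 1 - 8/5 = 36/5 ≈ 7.2000)
((-723 + q)/((2 - 7)*14 - 291))*1579 - 1144 = ((-723 + 36/5)/((2 - 7)*14 - 291))*1579 - 1144 = -3579/(5*(-5*14 - 291))*1579 - 1144 = -3579/(5*(-70 - 291))*1579 - 1144 = -3579/5/(-361)*1579 - 1144 = -3579/5*(-1/361)*1579 - 1144 = (3579/1805)*1579 - 1144 = 5651241/1805 - 1144 = 3586321/1805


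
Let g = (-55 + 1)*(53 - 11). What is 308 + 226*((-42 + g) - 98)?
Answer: -543900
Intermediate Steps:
g = -2268 (g = -54*42 = -2268)
308 + 226*((-42 + g) - 98) = 308 + 226*((-42 - 2268) - 98) = 308 + 226*(-2310 - 98) = 308 + 226*(-2408) = 308 - 544208 = -543900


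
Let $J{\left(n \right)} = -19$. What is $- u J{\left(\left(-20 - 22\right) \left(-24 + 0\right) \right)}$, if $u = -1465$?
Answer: $-27835$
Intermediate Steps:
$- u J{\left(\left(-20 - 22\right) \left(-24 + 0\right) \right)} = \left(-1\right) \left(-1465\right) \left(-19\right) = 1465 \left(-19\right) = -27835$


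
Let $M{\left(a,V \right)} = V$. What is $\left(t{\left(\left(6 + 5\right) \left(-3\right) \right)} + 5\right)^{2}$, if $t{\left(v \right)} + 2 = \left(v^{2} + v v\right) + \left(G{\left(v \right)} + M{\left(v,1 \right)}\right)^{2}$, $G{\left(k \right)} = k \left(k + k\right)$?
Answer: $22564609049284$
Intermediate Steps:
$G{\left(k \right)} = 2 k^{2}$ ($G{\left(k \right)} = k 2 k = 2 k^{2}$)
$t{\left(v \right)} = -2 + \left(1 + 2 v^{2}\right)^{2} + 2 v^{2}$ ($t{\left(v \right)} = -2 + \left(\left(v^{2} + v v\right) + \left(2 v^{2} + 1\right)^{2}\right) = -2 + \left(\left(v^{2} + v^{2}\right) + \left(1 + 2 v^{2}\right)^{2}\right) = -2 + \left(2 v^{2} + \left(1 + 2 v^{2}\right)^{2}\right) = -2 + \left(\left(1 + 2 v^{2}\right)^{2} + 2 v^{2}\right) = -2 + \left(1 + 2 v^{2}\right)^{2} + 2 v^{2}$)
$\left(t{\left(\left(6 + 5\right) \left(-3\right) \right)} + 5\right)^{2} = \left(\left(-1 + 4 \left(\left(6 + 5\right) \left(-3\right)\right)^{4} + 6 \left(\left(6 + 5\right) \left(-3\right)\right)^{2}\right) + 5\right)^{2} = \left(\left(-1 + 4 \left(11 \left(-3\right)\right)^{4} + 6 \left(11 \left(-3\right)\right)^{2}\right) + 5\right)^{2} = \left(\left(-1 + 4 \left(-33\right)^{4} + 6 \left(-33\right)^{2}\right) + 5\right)^{2} = \left(\left(-1 + 4 \cdot 1185921 + 6 \cdot 1089\right) + 5\right)^{2} = \left(\left(-1 + 4743684 + 6534\right) + 5\right)^{2} = \left(4750217 + 5\right)^{2} = 4750222^{2} = 22564609049284$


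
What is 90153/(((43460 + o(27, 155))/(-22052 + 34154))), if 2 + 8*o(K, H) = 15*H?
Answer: 8728252848/350003 ≈ 24938.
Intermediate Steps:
o(K, H) = -¼ + 15*H/8 (o(K, H) = -¼ + (15*H)/8 = -¼ + 15*H/8)
90153/(((43460 + o(27, 155))/(-22052 + 34154))) = 90153/(((43460 + (-¼ + (15/8)*155))/(-22052 + 34154))) = 90153/(((43460 + (-¼ + 2325/8))/12102)) = 90153/(((43460 + 2323/8)*(1/12102))) = 90153/(((350003/8)*(1/12102))) = 90153/(350003/96816) = 90153*(96816/350003) = 8728252848/350003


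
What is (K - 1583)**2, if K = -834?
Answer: 5841889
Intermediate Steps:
(K - 1583)**2 = (-834 - 1583)**2 = (-2417)**2 = 5841889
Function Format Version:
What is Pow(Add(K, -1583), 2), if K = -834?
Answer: 5841889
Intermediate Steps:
Pow(Add(K, -1583), 2) = Pow(Add(-834, -1583), 2) = Pow(-2417, 2) = 5841889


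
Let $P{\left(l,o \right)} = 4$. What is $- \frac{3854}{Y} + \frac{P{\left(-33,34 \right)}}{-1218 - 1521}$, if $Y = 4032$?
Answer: $- \frac{1762039}{1840608} \approx -0.95731$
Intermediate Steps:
$- \frac{3854}{Y} + \frac{P{\left(-33,34 \right)}}{-1218 - 1521} = - \frac{3854}{4032} + \frac{4}{-1218 - 1521} = \left(-3854\right) \frac{1}{4032} + \frac{4}{-1218 - 1521} = - \frac{1927}{2016} + \frac{4}{-2739} = - \frac{1927}{2016} + 4 \left(- \frac{1}{2739}\right) = - \frac{1927}{2016} - \frac{4}{2739} = - \frac{1762039}{1840608}$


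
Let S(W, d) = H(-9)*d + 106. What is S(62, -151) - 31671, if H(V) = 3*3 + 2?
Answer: -33226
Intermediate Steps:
H(V) = 11 (H(V) = 9 + 2 = 11)
S(W, d) = 106 + 11*d (S(W, d) = 11*d + 106 = 106 + 11*d)
S(62, -151) - 31671 = (106 + 11*(-151)) - 31671 = (106 - 1661) - 31671 = -1555 - 31671 = -33226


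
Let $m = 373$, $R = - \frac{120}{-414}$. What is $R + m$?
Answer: $\frac{25757}{69} \approx 373.29$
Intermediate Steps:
$R = \frac{20}{69}$ ($R = \left(-120\right) \left(- \frac{1}{414}\right) = \frac{20}{69} \approx 0.28986$)
$R + m = \frac{20}{69} + 373 = \frac{25757}{69}$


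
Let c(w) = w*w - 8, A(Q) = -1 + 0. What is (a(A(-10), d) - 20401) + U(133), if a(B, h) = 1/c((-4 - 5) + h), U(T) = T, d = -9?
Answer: -6404687/316 ≈ -20268.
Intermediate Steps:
A(Q) = -1
c(w) = -8 + w² (c(w) = w² - 8 = -8 + w²)
a(B, h) = 1/(-8 + (-9 + h)²) (a(B, h) = 1/(-8 + ((-4 - 5) + h)²) = 1/(-8 + (-9 + h)²))
(a(A(-10), d) - 20401) + U(133) = (1/(-8 + (-9 - 9)²) - 20401) + 133 = (1/(-8 + (-18)²) - 20401) + 133 = (1/(-8 + 324) - 20401) + 133 = (1/316 - 20401) + 133 = -6446715/316 + 133 = -6404687/316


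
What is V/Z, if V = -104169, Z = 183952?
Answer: -104169/183952 ≈ -0.56628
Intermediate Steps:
V/Z = -104169/183952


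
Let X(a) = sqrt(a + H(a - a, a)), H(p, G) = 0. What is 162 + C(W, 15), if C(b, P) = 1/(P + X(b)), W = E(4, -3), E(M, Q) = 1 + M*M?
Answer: 33711/208 - sqrt(17)/208 ≈ 162.05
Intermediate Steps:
E(M, Q) = 1 + M**2
W = 17 (W = 1 + 4**2 = 1 + 16 = 17)
X(a) = sqrt(a) (X(a) = sqrt(a + 0) = sqrt(a))
C(b, P) = 1/(P + sqrt(b))
162 + C(W, 15) = 162 + 1/(15 + sqrt(17))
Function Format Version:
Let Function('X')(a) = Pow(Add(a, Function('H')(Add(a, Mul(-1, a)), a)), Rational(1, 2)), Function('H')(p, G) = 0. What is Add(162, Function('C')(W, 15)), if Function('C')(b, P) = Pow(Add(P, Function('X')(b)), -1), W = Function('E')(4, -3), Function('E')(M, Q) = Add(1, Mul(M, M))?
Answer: Add(Rational(33711, 208), Mul(Rational(-1, 208), Pow(17, Rational(1, 2)))) ≈ 162.05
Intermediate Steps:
Function('E')(M, Q) = Add(1, Pow(M, 2))
W = 17 (W = Add(1, Pow(4, 2)) = Add(1, 16) = 17)
Function('X')(a) = Pow(a, Rational(1, 2)) (Function('X')(a) = Pow(Add(a, 0), Rational(1, 2)) = Pow(a, Rational(1, 2)))
Function('C')(b, P) = Pow(Add(P, Pow(b, Rational(1, 2))), -1)
Add(162, Function('C')(W, 15)) = Add(162, Pow(Add(15, Pow(17, Rational(1, 2))), -1))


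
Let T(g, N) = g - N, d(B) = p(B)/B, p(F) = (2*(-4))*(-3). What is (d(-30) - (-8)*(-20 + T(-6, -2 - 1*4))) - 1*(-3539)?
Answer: 16891/5 ≈ 3378.2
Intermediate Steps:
p(F) = 24 (p(F) = -8*(-3) = 24)
d(B) = 24/B
(d(-30) - (-8)*(-20 + T(-6, -2 - 1*4))) - 1*(-3539) = (24/(-30) - (-8)*(-20 + (-6 - (-2 - 1*4)))) - 1*(-3539) = (24*(-1/30) - (-8)*(-20 + (-6 - (-2 - 4)))) + 3539 = (-4/5 - (-8)*(-20 + (-6 - 1*(-6)))) + 3539 = (-4/5 - (-8)*(-20 + (-6 + 6))) + 3539 = (-4/5 - (-8)*(-20 + 0)) + 3539 = (-4/5 - (-8)*(-20)) + 3539 = (-4/5 - 1*160) + 3539 = (-4/5 - 160) + 3539 = -804/5 + 3539 = 16891/5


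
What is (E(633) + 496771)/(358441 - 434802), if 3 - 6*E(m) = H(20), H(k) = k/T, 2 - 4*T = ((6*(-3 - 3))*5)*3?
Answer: -807750419/124162986 ≈ -6.5056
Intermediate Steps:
T = 271/2 (T = ½ - (6*(-3 - 3))*5*3/4 = ½ - (6*(-6))*5*3/4 = ½ - (-36*5)*3/4 = ½ - (-45)*3 = ½ - ¼*(-540) = ½ + 135 = 271/2 ≈ 135.50)
H(k) = 2*k/271 (H(k) = k/(271/2) = k*(2/271) = 2*k/271)
E(m) = 773/1626 (E(m) = ½ - 20/813 = 773/1626)
(E(633) + 496771)/(358441 - 434802) = (773/1626 + 496771)/(358441 - 434802) = (807750419/1626)/(-76361) = (807750419/1626)*(-1/76361) = -807750419/124162986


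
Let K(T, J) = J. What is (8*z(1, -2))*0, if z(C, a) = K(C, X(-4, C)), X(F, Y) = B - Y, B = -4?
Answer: 0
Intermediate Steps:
X(F, Y) = -4 - Y
z(C, a) = -4 - C
(8*z(1, -2))*0 = (8*(-4 - 1*1))*0 = (8*(-4 - 1))*0 = (8*(-5))*0 = -40*0 = 0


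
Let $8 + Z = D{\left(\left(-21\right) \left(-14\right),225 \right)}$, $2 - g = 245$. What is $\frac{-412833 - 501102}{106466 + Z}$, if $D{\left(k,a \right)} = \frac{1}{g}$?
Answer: $- \frac{222086205}{25869293} \approx -8.5849$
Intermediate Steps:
$g = -243$ ($g = 2 - 245 = -243$)
$D{\left(k,a \right)} = - \frac{1}{243}$ ($D{\left(k,a \right)} = \frac{1}{-243} = - \frac{1}{243}$)
$Z = - \frac{1945}{243}$ ($Z = -8 - \frac{1}{243} = - \frac{1945}{243} \approx -8.0041$)
$\frac{-412833 - 501102}{106466 + Z} = \frac{-412833 - 501102}{106466 - \frac{1945}{243}} = - \frac{913935}{\frac{25869293}{243}} = \left(-913935\right) \frac{243}{25869293} = - \frac{222086205}{25869293}$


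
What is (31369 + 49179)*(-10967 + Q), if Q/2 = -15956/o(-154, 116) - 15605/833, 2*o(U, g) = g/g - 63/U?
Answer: -117101244222300/25823 ≈ -4.5348e+9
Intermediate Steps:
o(U, g) = 1/2 - 63/(2*U) (o(U, g) = (g/g - 63/U)/2 = (1 - 63/U)/2 = 1/2 - 63/(2*U))
Q = -1170606134/25823 (Q = 2*(-15956*(-308/(-63 - 154)) - 15605/833) = 2*(-15956/((1/2)*(-1/154)*(-217)) - 15605*1/833) = 2*(-15956/31/44 - 15605/833) = 2*(-15956*44/31 - 15605/833) = 2*(-702064/31 - 15605/833) = 2*(-585303067/25823) = -1170606134/25823 ≈ -45332.)
(31369 + 49179)*(-10967 + Q) = (31369 + 49179)*(-10967 - 1170606134/25823) = 80548*(-1453806975/25823) = -117101244222300/25823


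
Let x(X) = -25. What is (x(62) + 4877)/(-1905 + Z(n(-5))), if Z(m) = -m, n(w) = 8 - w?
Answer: -2426/959 ≈ -2.5297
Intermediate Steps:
(x(62) + 4877)/(-1905 + Z(n(-5))) = (-25 + 4877)/(-1905 - (8 - 1*(-5))) = 4852/(-1905 - (8 + 5)) = 4852/(-1905 - 1*13) = 4852/(-1905 - 13) = 4852/(-1918) = 4852*(-1/1918) = -2426/959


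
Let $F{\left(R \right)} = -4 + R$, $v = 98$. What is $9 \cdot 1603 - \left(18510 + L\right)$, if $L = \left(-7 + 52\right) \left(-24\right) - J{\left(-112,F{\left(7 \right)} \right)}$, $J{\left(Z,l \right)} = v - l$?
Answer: $-2908$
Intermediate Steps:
$J{\left(Z,l \right)} = 98 - l$
$L = -1175$ ($L = \left(-7 + 52\right) \left(-24\right) - \left(98 - \left(-4 + 7\right)\right) = 45 \left(-24\right) - \left(98 - 3\right) = -1080 - \left(98 - 3\right) = -1080 - 95 = -1175$)
$9 \cdot 1603 - \left(18510 + L\right) = 9 \cdot 1603 - 17335 = 14427 + \left(-18510 + 1175\right) = 14427 - 17335 = -2908$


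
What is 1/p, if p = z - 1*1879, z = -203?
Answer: -1/2082 ≈ -0.00048031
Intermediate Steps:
p = -2082 (p = -203 - 1*1879 = -203 - 1879 = -2082)
1/p = 1/(-2082) = -1/2082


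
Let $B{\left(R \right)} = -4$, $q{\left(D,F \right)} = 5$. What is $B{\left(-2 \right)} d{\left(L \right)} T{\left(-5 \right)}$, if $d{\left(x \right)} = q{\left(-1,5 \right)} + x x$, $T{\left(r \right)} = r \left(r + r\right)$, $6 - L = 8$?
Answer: $-1800$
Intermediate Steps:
$L = -2$ ($L = 6 - 8 = -2$)
$T{\left(r \right)} = 2 r^{2}$ ($T{\left(r \right)} = r 2 r = 2 r^{2}$)
$d{\left(x \right)} = 5 + x^{2}$ ($d{\left(x \right)} = 5 + x x = 5 + x^{2}$)
$B{\left(-2 \right)} d{\left(L \right)} T{\left(-5 \right)} = - 4 \left(5 + \left(-2\right)^{2}\right) 2 \left(-5\right)^{2} = - 4 \left(5 + 4\right) 2 \cdot 25 = \left(-4\right) 9 \cdot 50 = \left(-36\right) 50 = -1800$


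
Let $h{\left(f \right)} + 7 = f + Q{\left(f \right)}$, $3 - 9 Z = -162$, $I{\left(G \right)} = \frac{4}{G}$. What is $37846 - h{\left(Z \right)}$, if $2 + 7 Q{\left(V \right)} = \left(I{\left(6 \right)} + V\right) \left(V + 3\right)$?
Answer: $\frac{793318}{21} \approx 37777.0$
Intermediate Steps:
$Z = \frac{55}{3}$ ($Z = \frac{1}{3} - -18 = \frac{1}{3} + 18 = \frac{55}{3} \approx 18.333$)
$Q{\left(V \right)} = - \frac{2}{7} + \frac{\left(3 + V\right) \left(\frac{2}{3} + V\right)}{7}$ ($Q{\left(V \right)} = - \frac{2}{7} + \frac{\left(\frac{4}{6} + V\right) \left(V + 3\right)}{7} = - \frac{2}{7} + \frac{\left(4 \cdot \frac{1}{6} + V\right) \left(3 + V\right)}{7} = - \frac{2}{7} + \frac{\left(\frac{2}{3} + V\right) \left(3 + V\right)}{7} = - \frac{2}{7} + \frac{\left(3 + V\right) \left(\frac{2}{3} + V\right)}{7}$)
$h{\left(f \right)} = -7 + f + \frac{f \left(11 + 3 f\right)}{21}$ ($h{\left(f \right)} = -7 + \left(f + \frac{f \left(11 + 3 f\right)}{21}\right) = -7 + f + \frac{f \left(11 + 3 f\right)}{21}$)
$37846 - h{\left(Z \right)} = 37846 - \left(-7 + \frac{\left(\frac{55}{3}\right)^{2}}{7} + \frac{32}{21} \cdot \frac{55}{3}\right) = 37846 - \left(-7 + \frac{1}{7} \cdot \frac{3025}{9} + \frac{1760}{63}\right) = 37846 - \left(-7 + \frac{3025}{63} + \frac{1760}{63}\right) = 37846 - \frac{1448}{21} = \frac{793318}{21}$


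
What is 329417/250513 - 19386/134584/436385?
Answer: 9673400057455631/7356369212562460 ≈ 1.3150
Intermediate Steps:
329417/250513 - 19386/134584/436385 = 329417*(1/250513) - 19386*1/134584*(1/436385) = 329417/250513 - 9693/67292*1/436385 = 329417/250513 - 9693/29365219420 = 9673400057455631/7356369212562460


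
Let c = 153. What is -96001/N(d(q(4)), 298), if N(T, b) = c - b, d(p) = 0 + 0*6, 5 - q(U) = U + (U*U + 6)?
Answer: 96001/145 ≈ 662.08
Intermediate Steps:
q(U) = -1 - U - U**2 (q(U) = 5 - (U + (U*U + 6)) = 5 - (U + (U**2 + 6)) = 5 - (U + (6 + U**2)) = 5 - (6 + U + U**2) = 5 + (-6 - U - U**2) = -1 - U - U**2)
d(p) = 0 (d(p) = 0 + 0 = 0)
N(T, b) = 153 - b
-96001/N(d(q(4)), 298) = -96001/(153 - 1*298) = -96001/(153 - 298) = -96001/(-145) = -96001*(-1/145) = 96001/145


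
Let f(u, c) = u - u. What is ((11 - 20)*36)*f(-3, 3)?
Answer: 0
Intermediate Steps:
f(u, c) = 0
((11 - 20)*36)*f(-3, 3) = ((11 - 20)*36)*0 = -9*36*0 = -324*0 = 0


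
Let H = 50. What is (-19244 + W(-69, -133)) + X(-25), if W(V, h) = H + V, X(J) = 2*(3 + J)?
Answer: -19307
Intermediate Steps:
X(J) = 6 + 2*J
W(V, h) = 50 + V
(-19244 + W(-69, -133)) + X(-25) = (-19244 + (50 - 69)) + (6 + 2*(-25)) = (-19244 - 19) + (6 - 50) = -19263 - 44 = -19307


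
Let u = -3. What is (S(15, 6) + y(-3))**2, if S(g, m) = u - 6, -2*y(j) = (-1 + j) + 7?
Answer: 441/4 ≈ 110.25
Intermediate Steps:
y(j) = -3 - j/2 (y(j) = -((-1 + j) + 7)/2 = -(6 + j)/2 = -3 - j/2)
S(g, m) = -9 (S(g, m) = -3 - 6 = -9)
(S(15, 6) + y(-3))**2 = (-9 + (-3 - 1/2*(-3)))**2 = (-9 + (-3 + 3/2))**2 = (-9 - 3/2)**2 = (-21/2)**2 = 441/4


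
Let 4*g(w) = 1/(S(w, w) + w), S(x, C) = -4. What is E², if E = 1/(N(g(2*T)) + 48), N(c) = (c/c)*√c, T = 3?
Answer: 16/(192 + √2)² ≈ 0.00042770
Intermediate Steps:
g(w) = 1/(4*(-4 + w))
N(c) = √c (N(c) = 1*√c = √c)
E = 1/(48 + √2/4) (E = 1/(√(1/(4*(-4 + 2*3))) + 48) = 1/(√(1/(4*(-4 + 6))) + 48) = 1/(√((¼)/2) + 48) = 1/(√((¼)*(½)) + 48) = 1/(√(⅛) + 48) = 1/(√2/4 + 48) = 1/(48 + √2/4) ≈ 0.020681)
E² = (384/18431 - 2*√2/18431)²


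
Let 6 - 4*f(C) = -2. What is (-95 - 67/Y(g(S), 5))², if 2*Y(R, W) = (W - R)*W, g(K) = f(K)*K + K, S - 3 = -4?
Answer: 3869089/400 ≈ 9672.7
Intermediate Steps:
S = -1 (S = 3 - 4 = -1)
f(C) = 2 (f(C) = 3/2 - ¼*(-2) = 3/2 + ½ = 2)
g(K) = 3*K (g(K) = 2*K + K = 3*K)
Y(R, W) = W*(W - R)/2 (Y(R, W) = ((W - R)*W)/2 = (W*(W - R))/2 = W*(W - R)/2)
(-95 - 67/Y(g(S), 5))² = (-95 - 67*2/(5*(5 - 3*(-1))))² = (-95 - 67*2/(5*(5 - 1*(-3))))² = (-95 - 67*2/(5*(5 + 3)))² = (-95 - 67/((½)*5*8))² = (-95 - 67/20)² = (-1967/20)² = 3869089/400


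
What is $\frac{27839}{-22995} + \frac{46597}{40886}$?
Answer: $- \frac{9532477}{134310510} \approx -0.070973$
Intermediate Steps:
$\frac{27839}{-22995} + \frac{46597}{40886} = 27839 \left(- \frac{1}{22995}\right) + 46597 \cdot \frac{1}{40886} = - \frac{3977}{3285} + \frac{46597}{40886} = - \frac{9532477}{134310510}$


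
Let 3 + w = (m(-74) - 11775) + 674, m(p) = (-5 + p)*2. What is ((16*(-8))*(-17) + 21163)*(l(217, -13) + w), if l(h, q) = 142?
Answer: -259529680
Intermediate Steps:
m(p) = -10 + 2*p
w = -11262 (w = -3 + (((-10 + 2*(-74)) - 11775) + 674) = -3 + (((-10 - 148) - 11775) + 674) = -3 + ((-158 - 11775) + 674) = -3 + (-11933 + 674) = -3 - 11259 = -11262)
((16*(-8))*(-17) + 21163)*(l(217, -13) + w) = ((16*(-8))*(-17) + 21163)*(142 - 11262) = (-128*(-17) + 21163)*(-11120) = (2176 + 21163)*(-11120) = 23339*(-11120) = -259529680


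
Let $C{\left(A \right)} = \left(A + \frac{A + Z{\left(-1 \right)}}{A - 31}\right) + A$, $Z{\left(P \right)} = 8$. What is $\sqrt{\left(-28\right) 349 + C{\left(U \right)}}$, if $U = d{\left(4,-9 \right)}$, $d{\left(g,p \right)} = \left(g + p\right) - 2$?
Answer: $\frac{i \sqrt{14131022}}{38} \approx 98.924 i$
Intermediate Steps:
$d{\left(g,p \right)} = -2 + g + p$
$U = -7$ ($U = -2 + 4 - 9 = -7$)
$C{\left(A \right)} = 2 A + \frac{8 + A}{-31 + A}$ ($C{\left(A \right)} = \left(A + \frac{A + 8}{A - 31}\right) + A = \left(A + \frac{8 + A}{-31 + A}\right) + A = 2 A + \frac{8 + A}{-31 + A}$)
$\sqrt{\left(-28\right) 349 + C{\left(U \right)}} = \sqrt{\left(-28\right) 349 + \frac{8 - -427 + 2 \left(-7\right)^{2}}{-31 - 7}} = \sqrt{-9772 + \frac{8 + 427 + 2 \cdot 49}{-38}} = \sqrt{-9772 - \frac{8 + 427 + 98}{38}} = \sqrt{-9772 - \frac{533}{38}} = \sqrt{- \frac{371869}{38}} = \frac{i \sqrt{14131022}}{38}$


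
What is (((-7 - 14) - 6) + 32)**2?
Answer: 25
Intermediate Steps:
(((-7 - 14) - 6) + 32)**2 = ((-21 - 6) + 32)**2 = (-27 + 32)**2 = 5**2 = 25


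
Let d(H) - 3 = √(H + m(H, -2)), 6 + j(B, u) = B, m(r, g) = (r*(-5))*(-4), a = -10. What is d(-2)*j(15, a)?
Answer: 27 + 9*I*√42 ≈ 27.0 + 58.327*I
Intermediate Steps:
m(r, g) = 20*r (m(r, g) = -5*r*(-4) = 20*r)
j(B, u) = -6 + B
d(H) = 3 + √21*√H (d(H) = 3 + √(H + 20*H) = 3 + √(21*H) = 3 + √21*√H)
d(-2)*j(15, a) = (3 + √21*√(-2))*(-6 + 15) = (3 + √21*(I*√2))*9 = (3 + I*√42)*9 = 27 + 9*I*√42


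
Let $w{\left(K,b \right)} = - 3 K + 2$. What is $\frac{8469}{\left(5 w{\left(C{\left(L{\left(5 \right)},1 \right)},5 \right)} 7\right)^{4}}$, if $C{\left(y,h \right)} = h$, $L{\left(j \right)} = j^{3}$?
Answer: $\frac{8469}{1500625} \approx 0.0056437$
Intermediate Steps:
$w{\left(K,b \right)} = 2 - 3 K$
$\frac{8469}{\left(5 w{\left(C{\left(L{\left(5 \right)},1 \right)},5 \right)} 7\right)^{4}} = \frac{8469}{\left(5 \left(2 - 3\right) 7\right)^{4}} = \frac{8469}{\left(5 \left(-1\right) 7\right)^{4}} = \frac{8469}{\left(\left(-5\right) 7\right)^{4}} = \frac{8469}{\left(-35\right)^{4}} = \frac{8469}{1500625}$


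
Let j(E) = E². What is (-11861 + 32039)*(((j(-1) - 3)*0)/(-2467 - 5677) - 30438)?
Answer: -614177964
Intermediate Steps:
(-11861 + 32039)*(((j(-1) - 3)*0)/(-2467 - 5677) - 30438) = (-11861 + 32039)*((((-1)² - 3)*0)/(-2467 - 5677) - 30438) = 20178*(((1 - 3)*0)/(-8144) - 30438) = 20178*(-(-1)*0/4072 - 30438) = 20178*(-1/8144*0 - 30438) = 20178*(0 - 30438) = 20178*(-30438) = -614177964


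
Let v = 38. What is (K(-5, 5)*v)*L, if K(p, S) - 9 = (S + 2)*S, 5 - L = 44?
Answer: -65208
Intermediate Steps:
L = -39 (L = 5 - 1*44 = 5 - 44 = -39)
K(p, S) = 9 + S*(2 + S) (K(p, S) = 9 + (S + 2)*S = 9 + (2 + S)*S = 9 + S*(2 + S))
(K(-5, 5)*v)*L = ((9 + 5² + 2*5)*38)*(-39) = ((9 + 25 + 10)*38)*(-39) = (44*38)*(-39) = 1672*(-39) = -65208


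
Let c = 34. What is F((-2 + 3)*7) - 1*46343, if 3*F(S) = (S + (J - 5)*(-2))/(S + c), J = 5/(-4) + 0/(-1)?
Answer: -3800113/82 ≈ -46343.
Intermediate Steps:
J = -5/4 (J = 5*(-1/4) + 0*(-1) = -5/4 + 0 = -5/4 ≈ -1.2500)
F(S) = (25/2 + S)/(3*(34 + S)) (F(S) = ((S + (-5/4 - 5)*(-2))/(S + 34))/3 = ((S - 25/4*(-2))/(34 + S))/3 = ((S + 25/2)/(34 + S))/3 = ((25/2 + S)/(34 + S))/3 = (25/2 + S)/(3*(34 + S)))
F((-2 + 3)*7) - 1*46343 = (25 + 2*((-2 + 3)*7))/(6*(34 + (-2 + 3)*7)) - 1*46343 = (25 + 2*(1*7))/(6*(34 + 1*7)) - 46343 = (25 + 2*7)/(6*(34 + 7)) - 46343 = (1/6)*(25 + 14)/41 - 46343 = (1/6)*(1/41)*39 - 46343 = 13/82 - 46343 = -3800113/82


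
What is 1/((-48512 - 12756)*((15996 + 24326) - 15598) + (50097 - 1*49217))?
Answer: -1/1514789152 ≈ -6.6016e-10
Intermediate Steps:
1/((-48512 - 12756)*((15996 + 24326) - 15598) + (50097 - 1*49217)) = 1/(-61268*(40322 - 15598) + (50097 - 49217)) = 1/(-61268*24724 + 880) = 1/(-1514790032 + 880) = 1/(-1514789152) = -1/1514789152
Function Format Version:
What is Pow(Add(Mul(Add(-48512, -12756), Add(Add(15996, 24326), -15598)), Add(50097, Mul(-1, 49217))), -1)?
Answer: Rational(-1, 1514789152) ≈ -6.6016e-10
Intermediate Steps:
Pow(Add(Mul(Add(-48512, -12756), Add(Add(15996, 24326), -15598)), Add(50097, Mul(-1, 49217))), -1) = Pow(Add(Mul(-61268, Add(40322, -15598)), Add(50097, -49217)), -1) = Pow(Add(Mul(-61268, 24724), 880), -1) = Pow(Add(-1514790032, 880), -1) = Pow(-1514789152, -1) = Rational(-1, 1514789152)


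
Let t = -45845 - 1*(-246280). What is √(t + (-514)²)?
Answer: √464631 ≈ 681.64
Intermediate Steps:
t = 200435 (t = -45845 + 246280 = 200435)
√(t + (-514)²) = √(200435 + (-514)²) = √(200435 + 264196) = √464631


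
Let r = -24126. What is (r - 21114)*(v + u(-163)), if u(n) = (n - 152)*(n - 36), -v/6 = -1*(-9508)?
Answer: -255017880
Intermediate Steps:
v = -57048 (v = -(-6)*(-9508) = -6*9508 = -57048)
u(n) = (-152 + n)*(-36 + n)
(r - 21114)*(v + u(-163)) = (-24126 - 21114)*(-57048 + (5472 + (-163)² - 188*(-163))) = -45240*(-57048 + (5472 + 26569 + 30644)) = -45240*(-57048 + 62685) = -45240*5637 = -255017880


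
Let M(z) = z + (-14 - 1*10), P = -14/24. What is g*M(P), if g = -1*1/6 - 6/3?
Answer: 3835/72 ≈ 53.264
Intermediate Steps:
P = -7/12 (P = -14*1/24 = -7/12 ≈ -0.58333)
M(z) = -24 + z (M(z) = z + (-14 - 10) = z - 24 = -24 + z)
g = -13/6 (g = -1*⅙ - 6*⅓ = -⅙ - 2 = -13/6 ≈ -2.1667)
g*M(P) = -13*(-24 - 7/12)/6 = -13/6*(-295/12) = 3835/72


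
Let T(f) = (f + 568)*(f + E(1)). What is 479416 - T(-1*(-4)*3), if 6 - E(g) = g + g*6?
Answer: 473036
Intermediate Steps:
E(g) = 6 - 7*g (E(g) = 6 - (g + g*6) = 6 - (g + 6*g) = 6 - 7*g)
T(f) = (-1 + f)*(568 + f) (T(f) = (f + 568)*(f + (6 - 7*1)) = (568 + f)*(f + (6 - 7)) = (568 + f)*(f - 1) = (568 + f)*(-1 + f) = (-1 + f)*(568 + f))
479416 - T(-1*(-4)*3) = 479416 - (-568 + (-1*(-4)*3)² + 567*(-1*(-4)*3)) = 479416 - (-568 + (4*3)² + 567*(4*3)) = 479416 - (-568 + 12² + 567*12) = 479416 - (-568 + 144 + 6804) = 479416 - 1*6380 = 479416 - 6380 = 473036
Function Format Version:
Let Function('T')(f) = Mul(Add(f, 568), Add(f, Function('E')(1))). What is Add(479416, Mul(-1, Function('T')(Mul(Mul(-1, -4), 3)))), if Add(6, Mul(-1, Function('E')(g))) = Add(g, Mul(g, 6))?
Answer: 473036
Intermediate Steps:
Function('E')(g) = Add(6, Mul(-7, g)) (Function('E')(g) = Add(6, Mul(-1, Add(g, Mul(g, 6)))) = Add(6, Mul(-1, Add(g, Mul(6, g)))) = Add(6, Mul(-1, Mul(7, g))) = Add(6, Mul(-7, g)))
Function('T')(f) = Mul(Add(-1, f), Add(568, f)) (Function('T')(f) = Mul(Add(f, 568), Add(f, Add(6, Mul(-7, 1)))) = Mul(Add(568, f), Add(f, Add(6, -7))) = Mul(Add(568, f), Add(f, -1)) = Mul(Add(568, f), Add(-1, f)) = Mul(Add(-1, f), Add(568, f)))
Add(479416, Mul(-1, Function('T')(Mul(Mul(-1, -4), 3)))) = Add(479416, Mul(-1, Add(-568, Pow(Mul(Mul(-1, -4), 3), 2), Mul(567, Mul(Mul(-1, -4), 3))))) = Add(479416, Mul(-1, Add(-568, Pow(Mul(4, 3), 2), Mul(567, Mul(4, 3))))) = Add(479416, Mul(-1, Add(-568, Pow(12, 2), Mul(567, 12)))) = Add(479416, Mul(-1, Add(-568, 144, 6804))) = Add(479416, Mul(-1, 6380)) = Add(479416, -6380) = 473036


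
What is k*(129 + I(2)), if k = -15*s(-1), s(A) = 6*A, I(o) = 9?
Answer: 12420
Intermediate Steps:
k = 90 (k = -90*(-1) = -15*(-6) = 90)
k*(129 + I(2)) = 90*(129 + 9) = 90*138 = 12420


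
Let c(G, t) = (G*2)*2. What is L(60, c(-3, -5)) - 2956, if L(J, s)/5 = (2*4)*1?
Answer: -2916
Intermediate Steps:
c(G, t) = 4*G (c(G, t) = (2*G)*2 = 4*G)
L(J, s) = 40 (L(J, s) = 5*((2*4)*1) = 5*(8*1) = 5*8 = 40)
L(60, c(-3, -5)) - 2956 = 40 - 2956 = -2916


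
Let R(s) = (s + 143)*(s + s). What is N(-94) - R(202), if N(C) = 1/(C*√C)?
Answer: -139380 + I*√94/8836 ≈ -1.3938e+5 + 0.0010973*I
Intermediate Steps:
R(s) = 2*s*(143 + s) (R(s) = (143 + s)*(2*s) = 2*s*(143 + s))
N(C) = C^(-3/2) (N(C) = 1/(C^(3/2)) = C^(-3/2))
N(-94) - R(202) = (-94)^(-3/2) - 2*202*(143 + 202) = I*√94/8836 - 2*202*345 = I*√94/8836 - 1*139380 = I*√94/8836 - 139380 = -139380 + I*√94/8836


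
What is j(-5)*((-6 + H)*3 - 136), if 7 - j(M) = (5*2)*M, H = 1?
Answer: -8607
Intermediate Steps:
j(M) = 7 - 10*M (j(M) = 7 - 5*2*M = 7 - 10*M)
j(-5)*((-6 + H)*3 - 136) = (7 - 10*(-5))*((-6 + 1)*3 - 136) = (7 + 50)*(-5*3 - 136) = 57*(-15 - 136) = 57*(-151) = -8607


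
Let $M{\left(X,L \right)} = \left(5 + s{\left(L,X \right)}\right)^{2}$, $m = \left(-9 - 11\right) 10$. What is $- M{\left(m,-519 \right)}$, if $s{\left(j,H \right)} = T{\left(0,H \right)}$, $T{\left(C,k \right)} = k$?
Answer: $-38025$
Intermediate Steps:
$s{\left(j,H \right)} = H$
$m = -200$ ($m = \left(-20\right) 10 = -200$)
$M{\left(X,L \right)} = \left(5 + X\right)^{2}$
$- M{\left(m,-519 \right)} = - \left(5 - 200\right)^{2} = - \left(-195\right)^{2} = \left(-1\right) 38025 = -38025$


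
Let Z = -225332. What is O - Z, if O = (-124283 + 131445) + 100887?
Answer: 333381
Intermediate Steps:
O = 108049 (O = 7162 + 100887 = 108049)
O - Z = 108049 - 1*(-225332) = 108049 + 225332 = 333381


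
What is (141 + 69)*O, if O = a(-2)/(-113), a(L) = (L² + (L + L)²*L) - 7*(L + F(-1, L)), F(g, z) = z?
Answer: 0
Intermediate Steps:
a(L) = L² - 14*L + 4*L³ (a(L) = (L² + (L + L)²*L) - 7*(L + L) = (L² + (2*L)²*L) - 14*L = (L² + (4*L²)*L) - 14*L = (L² + 4*L³) - 14*L = L² - 14*L + 4*L³)
O = 0 (O = -2*(-14 - 2 + 4*(-2)²)/(-113) = -2*(-14 - 2 + 4*4)*(-1/113) = -2*(-14 - 2 + 16)*(-1/113) = -2*0*(-1/113) = 0*(-1/113) = 0)
(141 + 69)*O = (141 + 69)*0 = 210*0 = 0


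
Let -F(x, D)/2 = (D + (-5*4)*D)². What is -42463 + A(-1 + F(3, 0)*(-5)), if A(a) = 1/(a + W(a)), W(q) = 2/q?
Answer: -127390/3 ≈ -42463.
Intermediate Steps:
F(x, D) = -722*D² (F(x, D) = -2*(D + (-5*4)*D)² = -2*(D - 20*D)² = -2*361*D² = -722*D²)
A(a) = 1/(a + 2/a)
-42463 + A(-1 + F(3, 0)*(-5)) = -42463 + (-1 - 722*0²*(-5))/(2 + (-1 - 722*0²*(-5))²) = -42463 + (-1 - 722*0*(-5))/(2 + (-1 - 722*0*(-5))²) = -42463 + (-1 + 0*(-5))/(2 + (-1 + 0*(-5))²) = -42463 + (-1 + 0)/(2 + (-1 + 0)²) = -42463 - 1/(2 + (-1)²) = -42463 - 1/(2 + 1) = -42463 - 1/3 = -42463 - 1*⅓ = -42463 - ⅓ = -127390/3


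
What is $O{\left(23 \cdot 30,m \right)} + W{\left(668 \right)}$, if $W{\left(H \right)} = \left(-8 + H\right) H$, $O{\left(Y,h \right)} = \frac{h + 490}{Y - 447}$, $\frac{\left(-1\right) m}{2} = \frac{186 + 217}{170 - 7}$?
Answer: $\frac{17462894984}{39609} \approx 4.4088 \cdot 10^{5}$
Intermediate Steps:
$m = - \frac{806}{163}$ ($m = - 2 \frac{186 + 217}{170 - 7} = - 2 \cdot \frac{403}{163} = - 2 \cdot 403 \cdot \frac{1}{163} = \left(-2\right) \frac{403}{163} = - \frac{806}{163} \approx -4.9448$)
$O{\left(Y,h \right)} = \frac{490 + h}{-447 + Y}$
$W{\left(H \right)} = H \left(-8 + H\right)$
$O{\left(23 \cdot 30,m \right)} + W{\left(668 \right)} = \frac{490 - \frac{806}{163}}{-447 + 23 \cdot 30} + 668 \left(-8 + 668\right) = \frac{1}{-447 + 690} \cdot \frac{79064}{163} + 668 \cdot 660 = \frac{1}{243} \cdot \frac{79064}{163} + 440880 = \frac{79064}{39609} + 440880 = \frac{17462894984}{39609}$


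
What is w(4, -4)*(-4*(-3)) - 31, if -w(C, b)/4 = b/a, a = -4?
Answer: -79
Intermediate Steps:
w(C, b) = b (w(C, b) = -4*b/(-4) = -4*b*(-1)/4 = -(-1)*b = b)
w(4, -4)*(-4*(-3)) - 31 = -(-16)*(-3) - 31 = -4*12 - 31 = -48 - 31 = -79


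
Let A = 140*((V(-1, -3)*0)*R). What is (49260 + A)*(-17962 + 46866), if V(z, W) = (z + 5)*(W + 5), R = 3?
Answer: 1423811040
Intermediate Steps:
V(z, W) = (5 + W)*(5 + z) (V(z, W) = (5 + z)*(5 + W) = (5 + W)*(5 + z))
A = 0 (A = 140*(((25 + 5*(-3) + 5*(-1) - 3*(-1))*0)*3) = 140*(((25 - 15 - 5 + 3)*0)*3) = 140*((8*0)*3) = 140*(0*3) = 140*0 = 0)
(49260 + A)*(-17962 + 46866) = (49260 + 0)*(-17962 + 46866) = 49260*28904 = 1423811040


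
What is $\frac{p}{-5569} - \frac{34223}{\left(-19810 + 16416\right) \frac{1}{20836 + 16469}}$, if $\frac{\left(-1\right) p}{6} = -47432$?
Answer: $\frac{7108915219287}{18901186} \approx 3.7611 \cdot 10^{5}$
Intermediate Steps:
$p = 284592$ ($p = \left(-6\right) \left(-47432\right) = 284592$)
$\frac{p}{-5569} - \frac{34223}{\left(-19810 + 16416\right) \frac{1}{20836 + 16469}} = \frac{284592}{-5569} - \frac{34223}{\left(-19810 + 16416\right) \frac{1}{20836 + 16469}} = 284592 \left(- \frac{1}{5569}\right) - \frac{34223}{\left(-3394\right) \frac{1}{37305}} = - \frac{284592}{5569} - \frac{34223}{\left(-3394\right) \frac{1}{37305}} = - \frac{284592}{5569} - \frac{34223}{- \frac{3394}{37305}} = - \frac{284592}{5569} - - \frac{1276689015}{3394} = - \frac{284592}{5569} + \frac{1276689015}{3394} = \frac{7108915219287}{18901186}$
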